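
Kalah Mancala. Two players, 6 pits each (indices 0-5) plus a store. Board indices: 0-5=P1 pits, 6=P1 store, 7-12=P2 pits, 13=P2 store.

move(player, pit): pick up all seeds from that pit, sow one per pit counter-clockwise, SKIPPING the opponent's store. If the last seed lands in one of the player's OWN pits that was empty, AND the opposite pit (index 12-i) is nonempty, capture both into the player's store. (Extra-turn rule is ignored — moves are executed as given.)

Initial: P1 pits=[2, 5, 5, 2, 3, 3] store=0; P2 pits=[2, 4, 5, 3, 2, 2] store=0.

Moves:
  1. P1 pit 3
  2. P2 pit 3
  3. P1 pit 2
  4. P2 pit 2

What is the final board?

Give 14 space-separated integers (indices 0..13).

Answer: 3 5 0 1 5 5 1 3 4 0 1 4 4 2

Derivation:
Move 1: P1 pit3 -> P1=[2,5,5,0,4,4](0) P2=[2,4,5,3,2,2](0)
Move 2: P2 pit3 -> P1=[2,5,5,0,4,4](0) P2=[2,4,5,0,3,3](1)
Move 3: P1 pit2 -> P1=[2,5,0,1,5,5](1) P2=[3,4,5,0,3,3](1)
Move 4: P2 pit2 -> P1=[3,5,0,1,5,5](1) P2=[3,4,0,1,4,4](2)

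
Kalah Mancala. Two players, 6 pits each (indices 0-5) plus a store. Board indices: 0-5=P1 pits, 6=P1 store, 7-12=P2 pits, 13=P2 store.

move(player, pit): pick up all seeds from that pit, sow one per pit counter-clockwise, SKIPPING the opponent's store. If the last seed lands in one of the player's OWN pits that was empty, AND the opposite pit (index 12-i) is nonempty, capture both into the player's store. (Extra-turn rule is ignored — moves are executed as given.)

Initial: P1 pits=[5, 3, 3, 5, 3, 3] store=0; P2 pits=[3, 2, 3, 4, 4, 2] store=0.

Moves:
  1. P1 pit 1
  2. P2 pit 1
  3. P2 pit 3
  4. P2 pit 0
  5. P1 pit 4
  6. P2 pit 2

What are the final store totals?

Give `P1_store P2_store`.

Answer: 1 7

Derivation:
Move 1: P1 pit1 -> P1=[5,0,4,6,4,3](0) P2=[3,2,3,4,4,2](0)
Move 2: P2 pit1 -> P1=[5,0,4,6,4,3](0) P2=[3,0,4,5,4,2](0)
Move 3: P2 pit3 -> P1=[6,1,4,6,4,3](0) P2=[3,0,4,0,5,3](1)
Move 4: P2 pit0 -> P1=[6,1,0,6,4,3](0) P2=[0,1,5,0,5,3](6)
Move 5: P1 pit4 -> P1=[6,1,0,6,0,4](1) P2=[1,2,5,0,5,3](6)
Move 6: P2 pit2 -> P1=[7,1,0,6,0,4](1) P2=[1,2,0,1,6,4](7)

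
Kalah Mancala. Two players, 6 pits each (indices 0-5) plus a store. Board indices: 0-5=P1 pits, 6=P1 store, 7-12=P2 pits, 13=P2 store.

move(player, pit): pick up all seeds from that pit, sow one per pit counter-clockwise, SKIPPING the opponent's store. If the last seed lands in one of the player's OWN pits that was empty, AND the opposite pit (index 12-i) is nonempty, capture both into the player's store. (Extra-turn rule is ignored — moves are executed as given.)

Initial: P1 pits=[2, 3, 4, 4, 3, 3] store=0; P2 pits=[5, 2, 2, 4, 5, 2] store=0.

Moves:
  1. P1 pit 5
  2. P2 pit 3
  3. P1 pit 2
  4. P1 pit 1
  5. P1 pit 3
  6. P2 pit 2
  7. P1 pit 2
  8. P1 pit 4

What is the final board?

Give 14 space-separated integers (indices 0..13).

Move 1: P1 pit5 -> P1=[2,3,4,4,3,0](1) P2=[6,3,2,4,5,2](0)
Move 2: P2 pit3 -> P1=[3,3,4,4,3,0](1) P2=[6,3,2,0,6,3](1)
Move 3: P1 pit2 -> P1=[3,3,0,5,4,1](2) P2=[6,3,2,0,6,3](1)
Move 4: P1 pit1 -> P1=[3,0,1,6,5,1](2) P2=[6,3,2,0,6,3](1)
Move 5: P1 pit3 -> P1=[3,0,1,0,6,2](3) P2=[7,4,3,0,6,3](1)
Move 6: P2 pit2 -> P1=[3,0,1,0,6,2](3) P2=[7,4,0,1,7,4](1)
Move 7: P1 pit2 -> P1=[3,0,0,1,6,2](3) P2=[7,4,0,1,7,4](1)
Move 8: P1 pit4 -> P1=[3,0,0,1,0,3](4) P2=[8,5,1,2,7,4](1)

Answer: 3 0 0 1 0 3 4 8 5 1 2 7 4 1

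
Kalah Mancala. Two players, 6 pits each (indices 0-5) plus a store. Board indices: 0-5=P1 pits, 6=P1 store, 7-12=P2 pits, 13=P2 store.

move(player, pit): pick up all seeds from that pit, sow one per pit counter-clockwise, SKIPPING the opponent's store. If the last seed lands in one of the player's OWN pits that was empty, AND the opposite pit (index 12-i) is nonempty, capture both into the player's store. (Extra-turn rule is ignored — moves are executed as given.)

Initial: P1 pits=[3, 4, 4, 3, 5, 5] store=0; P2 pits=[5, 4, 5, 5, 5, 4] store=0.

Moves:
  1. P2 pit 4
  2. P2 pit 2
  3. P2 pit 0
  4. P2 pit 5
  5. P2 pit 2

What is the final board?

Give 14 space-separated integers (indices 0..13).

Move 1: P2 pit4 -> P1=[4,5,5,3,5,5](0) P2=[5,4,5,5,0,5](1)
Move 2: P2 pit2 -> P1=[5,5,5,3,5,5](0) P2=[5,4,0,6,1,6](2)
Move 3: P2 pit0 -> P1=[5,5,5,3,5,5](0) P2=[0,5,1,7,2,7](2)
Move 4: P2 pit5 -> P1=[6,6,6,4,6,6](0) P2=[0,5,1,7,2,0](3)
Move 5: P2 pit2 -> P1=[6,6,6,4,6,6](0) P2=[0,5,0,8,2,0](3)

Answer: 6 6 6 4 6 6 0 0 5 0 8 2 0 3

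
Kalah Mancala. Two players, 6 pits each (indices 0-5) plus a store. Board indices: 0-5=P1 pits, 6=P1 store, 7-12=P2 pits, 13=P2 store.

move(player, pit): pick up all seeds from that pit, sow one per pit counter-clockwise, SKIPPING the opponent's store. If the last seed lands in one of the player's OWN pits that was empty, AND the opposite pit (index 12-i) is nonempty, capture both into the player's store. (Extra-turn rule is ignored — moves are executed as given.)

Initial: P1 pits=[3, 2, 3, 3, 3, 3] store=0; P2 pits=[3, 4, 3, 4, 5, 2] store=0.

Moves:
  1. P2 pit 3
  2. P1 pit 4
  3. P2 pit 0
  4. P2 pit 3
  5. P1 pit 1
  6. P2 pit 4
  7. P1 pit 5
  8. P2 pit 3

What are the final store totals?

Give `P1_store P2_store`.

Move 1: P2 pit3 -> P1=[4,2,3,3,3,3](0) P2=[3,4,3,0,6,3](1)
Move 2: P1 pit4 -> P1=[4,2,3,3,0,4](1) P2=[4,4,3,0,6,3](1)
Move 3: P2 pit0 -> P1=[4,2,3,3,0,4](1) P2=[0,5,4,1,7,3](1)
Move 4: P2 pit3 -> P1=[4,2,3,3,0,4](1) P2=[0,5,4,0,8,3](1)
Move 5: P1 pit1 -> P1=[4,0,4,4,0,4](1) P2=[0,5,4,0,8,3](1)
Move 6: P2 pit4 -> P1=[5,1,5,5,1,5](1) P2=[0,5,4,0,0,4](2)
Move 7: P1 pit5 -> P1=[5,1,5,5,1,0](2) P2=[1,6,5,1,0,4](2)
Move 8: P2 pit3 -> P1=[5,0,5,5,1,0](2) P2=[1,6,5,0,0,4](4)

Answer: 2 4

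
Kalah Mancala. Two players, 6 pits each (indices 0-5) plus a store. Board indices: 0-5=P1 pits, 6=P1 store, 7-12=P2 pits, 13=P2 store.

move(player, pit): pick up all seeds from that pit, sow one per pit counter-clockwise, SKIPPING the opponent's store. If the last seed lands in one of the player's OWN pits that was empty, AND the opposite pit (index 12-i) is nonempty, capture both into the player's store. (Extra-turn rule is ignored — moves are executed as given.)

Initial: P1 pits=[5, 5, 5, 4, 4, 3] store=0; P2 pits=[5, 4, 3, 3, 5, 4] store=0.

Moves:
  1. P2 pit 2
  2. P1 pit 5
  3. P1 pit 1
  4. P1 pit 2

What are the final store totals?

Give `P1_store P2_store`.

Answer: 3 0

Derivation:
Move 1: P2 pit2 -> P1=[5,5,5,4,4,3](0) P2=[5,4,0,4,6,5](0)
Move 2: P1 pit5 -> P1=[5,5,5,4,4,0](1) P2=[6,5,0,4,6,5](0)
Move 3: P1 pit1 -> P1=[5,0,6,5,5,1](2) P2=[6,5,0,4,6,5](0)
Move 4: P1 pit2 -> P1=[5,0,0,6,6,2](3) P2=[7,6,0,4,6,5](0)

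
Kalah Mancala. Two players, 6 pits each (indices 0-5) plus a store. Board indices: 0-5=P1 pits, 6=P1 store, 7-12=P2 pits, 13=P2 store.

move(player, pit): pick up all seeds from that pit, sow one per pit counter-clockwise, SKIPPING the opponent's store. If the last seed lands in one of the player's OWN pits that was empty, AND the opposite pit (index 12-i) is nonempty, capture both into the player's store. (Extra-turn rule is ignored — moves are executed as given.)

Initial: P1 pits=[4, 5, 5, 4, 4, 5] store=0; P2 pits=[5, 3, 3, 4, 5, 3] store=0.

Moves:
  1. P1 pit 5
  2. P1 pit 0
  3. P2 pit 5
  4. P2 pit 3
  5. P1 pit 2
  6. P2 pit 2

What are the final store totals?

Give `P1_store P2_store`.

Answer: 2 3

Derivation:
Move 1: P1 pit5 -> P1=[4,5,5,4,4,0](1) P2=[6,4,4,5,5,3](0)
Move 2: P1 pit0 -> P1=[0,6,6,5,5,0](1) P2=[6,4,4,5,5,3](0)
Move 3: P2 pit5 -> P1=[1,7,6,5,5,0](1) P2=[6,4,4,5,5,0](1)
Move 4: P2 pit3 -> P1=[2,8,6,5,5,0](1) P2=[6,4,4,0,6,1](2)
Move 5: P1 pit2 -> P1=[2,8,0,6,6,1](2) P2=[7,5,4,0,6,1](2)
Move 6: P2 pit2 -> P1=[2,8,0,6,6,1](2) P2=[7,5,0,1,7,2](3)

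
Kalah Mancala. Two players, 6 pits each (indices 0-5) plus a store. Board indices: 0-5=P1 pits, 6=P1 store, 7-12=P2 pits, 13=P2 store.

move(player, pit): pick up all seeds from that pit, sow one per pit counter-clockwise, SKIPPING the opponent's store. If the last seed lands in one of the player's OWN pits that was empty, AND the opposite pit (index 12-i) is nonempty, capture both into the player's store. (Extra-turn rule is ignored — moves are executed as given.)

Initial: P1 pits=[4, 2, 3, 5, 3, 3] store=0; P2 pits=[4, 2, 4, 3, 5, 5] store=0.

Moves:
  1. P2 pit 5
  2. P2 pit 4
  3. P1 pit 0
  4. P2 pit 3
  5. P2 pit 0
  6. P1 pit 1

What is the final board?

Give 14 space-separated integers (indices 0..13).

Move 1: P2 pit5 -> P1=[5,3,4,6,3,3](0) P2=[4,2,4,3,5,0](1)
Move 2: P2 pit4 -> P1=[6,4,5,6,3,3](0) P2=[4,2,4,3,0,1](2)
Move 3: P1 pit0 -> P1=[0,5,6,7,4,4](1) P2=[4,2,4,3,0,1](2)
Move 4: P2 pit3 -> P1=[0,5,6,7,4,4](1) P2=[4,2,4,0,1,2](3)
Move 5: P2 pit0 -> P1=[0,5,6,7,4,4](1) P2=[0,3,5,1,2,2](3)
Move 6: P1 pit1 -> P1=[0,0,7,8,5,5](2) P2=[0,3,5,1,2,2](3)

Answer: 0 0 7 8 5 5 2 0 3 5 1 2 2 3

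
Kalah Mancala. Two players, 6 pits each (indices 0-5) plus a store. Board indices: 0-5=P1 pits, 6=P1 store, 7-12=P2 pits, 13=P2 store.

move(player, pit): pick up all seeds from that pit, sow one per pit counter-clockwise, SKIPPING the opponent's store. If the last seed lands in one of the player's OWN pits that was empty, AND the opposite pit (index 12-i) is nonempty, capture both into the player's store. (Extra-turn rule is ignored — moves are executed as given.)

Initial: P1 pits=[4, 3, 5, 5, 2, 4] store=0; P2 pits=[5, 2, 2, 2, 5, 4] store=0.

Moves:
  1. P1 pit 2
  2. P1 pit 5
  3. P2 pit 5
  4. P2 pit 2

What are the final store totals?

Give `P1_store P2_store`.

Move 1: P1 pit2 -> P1=[4,3,0,6,3,5](1) P2=[6,2,2,2,5,4](0)
Move 2: P1 pit5 -> P1=[4,3,0,6,3,0](2) P2=[7,3,3,3,5,4](0)
Move 3: P2 pit5 -> P1=[5,4,1,6,3,0](2) P2=[7,3,3,3,5,0](1)
Move 4: P2 pit2 -> P1=[0,4,1,6,3,0](2) P2=[7,3,0,4,6,0](7)

Answer: 2 7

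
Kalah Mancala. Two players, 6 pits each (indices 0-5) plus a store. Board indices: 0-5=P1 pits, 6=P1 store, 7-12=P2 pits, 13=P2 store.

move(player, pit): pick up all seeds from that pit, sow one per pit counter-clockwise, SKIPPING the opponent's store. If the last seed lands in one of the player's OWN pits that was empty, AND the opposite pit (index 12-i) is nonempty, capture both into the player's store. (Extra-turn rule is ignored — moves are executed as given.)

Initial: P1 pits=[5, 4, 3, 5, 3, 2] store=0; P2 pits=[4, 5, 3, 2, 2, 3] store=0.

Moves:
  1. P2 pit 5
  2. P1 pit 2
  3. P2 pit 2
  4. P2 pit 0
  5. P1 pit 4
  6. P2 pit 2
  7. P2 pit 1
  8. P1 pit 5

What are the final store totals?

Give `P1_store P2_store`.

Move 1: P2 pit5 -> P1=[6,5,3,5,3,2](0) P2=[4,5,3,2,2,0](1)
Move 2: P1 pit2 -> P1=[6,5,0,6,4,3](0) P2=[4,5,3,2,2,0](1)
Move 3: P2 pit2 -> P1=[0,5,0,6,4,3](0) P2=[4,5,0,3,3,0](8)
Move 4: P2 pit0 -> P1=[0,5,0,6,4,3](0) P2=[0,6,1,4,4,0](8)
Move 5: P1 pit4 -> P1=[0,5,0,6,0,4](1) P2=[1,7,1,4,4,0](8)
Move 6: P2 pit2 -> P1=[0,5,0,6,0,4](1) P2=[1,7,0,5,4,0](8)
Move 7: P2 pit1 -> P1=[1,6,0,6,0,4](1) P2=[1,0,1,6,5,1](9)
Move 8: P1 pit5 -> P1=[1,6,0,6,0,0](2) P2=[2,1,2,6,5,1](9)

Answer: 2 9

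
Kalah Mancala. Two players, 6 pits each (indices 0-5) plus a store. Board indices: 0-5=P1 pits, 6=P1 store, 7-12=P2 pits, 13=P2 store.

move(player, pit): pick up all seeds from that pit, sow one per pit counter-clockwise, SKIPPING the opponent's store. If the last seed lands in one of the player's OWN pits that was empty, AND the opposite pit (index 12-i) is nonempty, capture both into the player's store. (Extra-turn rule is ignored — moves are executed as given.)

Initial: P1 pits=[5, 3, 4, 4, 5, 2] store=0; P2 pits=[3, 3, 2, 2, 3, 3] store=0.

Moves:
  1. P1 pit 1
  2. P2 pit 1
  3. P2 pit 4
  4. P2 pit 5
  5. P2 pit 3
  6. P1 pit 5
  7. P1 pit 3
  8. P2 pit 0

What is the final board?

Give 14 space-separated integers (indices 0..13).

Answer: 7 2 6 0 7 1 2 0 2 4 1 2 2 3

Derivation:
Move 1: P1 pit1 -> P1=[5,0,5,5,6,2](0) P2=[3,3,2,2,3,3](0)
Move 2: P2 pit1 -> P1=[5,0,5,5,6,2](0) P2=[3,0,3,3,4,3](0)
Move 3: P2 pit4 -> P1=[6,1,5,5,6,2](0) P2=[3,0,3,3,0,4](1)
Move 4: P2 pit5 -> P1=[7,2,6,5,6,2](0) P2=[3,0,3,3,0,0](2)
Move 5: P2 pit3 -> P1=[7,2,6,5,6,2](0) P2=[3,0,3,0,1,1](3)
Move 6: P1 pit5 -> P1=[7,2,6,5,6,0](1) P2=[4,0,3,0,1,1](3)
Move 7: P1 pit3 -> P1=[7,2,6,0,7,1](2) P2=[5,1,3,0,1,1](3)
Move 8: P2 pit0 -> P1=[7,2,6,0,7,1](2) P2=[0,2,4,1,2,2](3)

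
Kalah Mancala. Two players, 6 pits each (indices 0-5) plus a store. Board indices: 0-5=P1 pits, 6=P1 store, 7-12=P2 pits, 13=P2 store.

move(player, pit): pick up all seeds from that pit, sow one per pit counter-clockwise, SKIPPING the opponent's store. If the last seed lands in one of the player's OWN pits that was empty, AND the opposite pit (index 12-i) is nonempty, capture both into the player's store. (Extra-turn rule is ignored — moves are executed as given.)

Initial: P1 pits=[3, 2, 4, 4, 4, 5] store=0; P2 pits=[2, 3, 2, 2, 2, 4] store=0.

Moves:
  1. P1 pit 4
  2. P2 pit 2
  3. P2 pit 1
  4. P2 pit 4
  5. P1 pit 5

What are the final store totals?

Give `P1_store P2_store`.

Answer: 2 1

Derivation:
Move 1: P1 pit4 -> P1=[3,2,4,4,0,6](1) P2=[3,4,2,2,2,4](0)
Move 2: P2 pit2 -> P1=[3,2,4,4,0,6](1) P2=[3,4,0,3,3,4](0)
Move 3: P2 pit1 -> P1=[3,2,4,4,0,6](1) P2=[3,0,1,4,4,5](0)
Move 4: P2 pit4 -> P1=[4,3,4,4,0,6](1) P2=[3,0,1,4,0,6](1)
Move 5: P1 pit5 -> P1=[4,3,4,4,0,0](2) P2=[4,1,2,5,1,6](1)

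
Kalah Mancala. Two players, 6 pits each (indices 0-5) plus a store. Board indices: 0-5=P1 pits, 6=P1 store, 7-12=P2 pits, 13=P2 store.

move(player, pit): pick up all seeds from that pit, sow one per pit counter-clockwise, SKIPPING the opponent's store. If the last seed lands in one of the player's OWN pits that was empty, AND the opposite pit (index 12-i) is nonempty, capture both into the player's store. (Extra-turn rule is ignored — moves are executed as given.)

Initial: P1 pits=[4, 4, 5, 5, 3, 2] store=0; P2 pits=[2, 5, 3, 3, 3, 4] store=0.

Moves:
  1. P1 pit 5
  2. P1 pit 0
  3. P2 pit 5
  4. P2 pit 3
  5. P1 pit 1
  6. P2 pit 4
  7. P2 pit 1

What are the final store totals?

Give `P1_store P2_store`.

Move 1: P1 pit5 -> P1=[4,4,5,5,3,0](1) P2=[3,5,3,3,3,4](0)
Move 2: P1 pit0 -> P1=[0,5,6,6,4,0](1) P2=[3,5,3,3,3,4](0)
Move 3: P2 pit5 -> P1=[1,6,7,6,4,0](1) P2=[3,5,3,3,3,0](1)
Move 4: P2 pit3 -> P1=[1,6,7,6,4,0](1) P2=[3,5,3,0,4,1](2)
Move 5: P1 pit1 -> P1=[1,0,8,7,5,1](2) P2=[4,5,3,0,4,1](2)
Move 6: P2 pit4 -> P1=[2,1,8,7,5,1](2) P2=[4,5,3,0,0,2](3)
Move 7: P2 pit1 -> P1=[2,1,8,7,5,1](2) P2=[4,0,4,1,1,3](4)

Answer: 2 4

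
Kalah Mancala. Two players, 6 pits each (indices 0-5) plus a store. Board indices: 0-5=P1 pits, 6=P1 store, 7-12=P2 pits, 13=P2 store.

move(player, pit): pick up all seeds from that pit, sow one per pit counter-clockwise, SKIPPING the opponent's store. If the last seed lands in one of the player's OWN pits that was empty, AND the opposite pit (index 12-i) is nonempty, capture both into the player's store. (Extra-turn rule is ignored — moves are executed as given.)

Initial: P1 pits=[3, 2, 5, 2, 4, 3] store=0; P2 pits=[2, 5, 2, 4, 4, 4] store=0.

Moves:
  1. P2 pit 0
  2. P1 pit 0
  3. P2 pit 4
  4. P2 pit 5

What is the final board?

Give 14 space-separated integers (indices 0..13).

Move 1: P2 pit0 -> P1=[3,2,5,2,4,3](0) P2=[0,6,3,4,4,4](0)
Move 2: P1 pit0 -> P1=[0,3,6,3,4,3](0) P2=[0,6,3,4,4,4](0)
Move 3: P2 pit4 -> P1=[1,4,6,3,4,3](0) P2=[0,6,3,4,0,5](1)
Move 4: P2 pit5 -> P1=[2,5,7,4,4,3](0) P2=[0,6,3,4,0,0](2)

Answer: 2 5 7 4 4 3 0 0 6 3 4 0 0 2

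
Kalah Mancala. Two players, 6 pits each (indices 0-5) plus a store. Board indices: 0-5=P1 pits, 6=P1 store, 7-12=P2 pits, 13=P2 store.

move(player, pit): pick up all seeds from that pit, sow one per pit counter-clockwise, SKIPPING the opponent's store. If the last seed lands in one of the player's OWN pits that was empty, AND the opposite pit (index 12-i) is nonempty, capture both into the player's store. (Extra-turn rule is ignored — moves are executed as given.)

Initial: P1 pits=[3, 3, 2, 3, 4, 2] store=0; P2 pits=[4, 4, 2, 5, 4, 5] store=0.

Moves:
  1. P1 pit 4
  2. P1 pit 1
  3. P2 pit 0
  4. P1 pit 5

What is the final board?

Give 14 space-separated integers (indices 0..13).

Move 1: P1 pit4 -> P1=[3,3,2,3,0,3](1) P2=[5,5,2,5,4,5](0)
Move 2: P1 pit1 -> P1=[3,0,3,4,0,3](7) P2=[5,0,2,5,4,5](0)
Move 3: P2 pit0 -> P1=[3,0,3,4,0,3](7) P2=[0,1,3,6,5,6](0)
Move 4: P1 pit5 -> P1=[3,0,3,4,0,0](8) P2=[1,2,3,6,5,6](0)

Answer: 3 0 3 4 0 0 8 1 2 3 6 5 6 0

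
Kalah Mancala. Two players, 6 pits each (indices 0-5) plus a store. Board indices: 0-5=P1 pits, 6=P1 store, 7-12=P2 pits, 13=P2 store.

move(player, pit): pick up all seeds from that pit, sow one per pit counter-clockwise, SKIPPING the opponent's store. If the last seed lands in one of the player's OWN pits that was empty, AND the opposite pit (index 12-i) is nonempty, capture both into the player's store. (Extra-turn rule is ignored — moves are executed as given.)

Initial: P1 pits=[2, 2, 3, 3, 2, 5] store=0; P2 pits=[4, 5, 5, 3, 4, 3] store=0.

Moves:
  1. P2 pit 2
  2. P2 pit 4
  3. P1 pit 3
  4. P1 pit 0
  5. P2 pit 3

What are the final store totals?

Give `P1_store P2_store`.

Move 1: P2 pit2 -> P1=[3,2,3,3,2,5](0) P2=[4,5,0,4,5,4](1)
Move 2: P2 pit4 -> P1=[4,3,4,3,2,5](0) P2=[4,5,0,4,0,5](2)
Move 3: P1 pit3 -> P1=[4,3,4,0,3,6](1) P2=[4,5,0,4,0,5](2)
Move 4: P1 pit0 -> P1=[0,4,5,1,4,6](1) P2=[4,5,0,4,0,5](2)
Move 5: P2 pit3 -> P1=[1,4,5,1,4,6](1) P2=[4,5,0,0,1,6](3)

Answer: 1 3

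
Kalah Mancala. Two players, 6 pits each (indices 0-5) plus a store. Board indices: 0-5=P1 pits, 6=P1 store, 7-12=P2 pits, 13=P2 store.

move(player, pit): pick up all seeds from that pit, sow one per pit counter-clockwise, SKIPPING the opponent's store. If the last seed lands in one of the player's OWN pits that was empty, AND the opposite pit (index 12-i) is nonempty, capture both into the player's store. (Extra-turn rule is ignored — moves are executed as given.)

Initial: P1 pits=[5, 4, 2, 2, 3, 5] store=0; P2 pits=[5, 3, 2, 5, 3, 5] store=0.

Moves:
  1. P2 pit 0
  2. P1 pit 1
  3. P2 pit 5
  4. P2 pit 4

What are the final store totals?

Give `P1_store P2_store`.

Answer: 0 2

Derivation:
Move 1: P2 pit0 -> P1=[5,4,2,2,3,5](0) P2=[0,4,3,6,4,6](0)
Move 2: P1 pit1 -> P1=[5,0,3,3,4,6](0) P2=[0,4,3,6,4,6](0)
Move 3: P2 pit5 -> P1=[6,1,4,4,5,6](0) P2=[0,4,3,6,4,0](1)
Move 4: P2 pit4 -> P1=[7,2,4,4,5,6](0) P2=[0,4,3,6,0,1](2)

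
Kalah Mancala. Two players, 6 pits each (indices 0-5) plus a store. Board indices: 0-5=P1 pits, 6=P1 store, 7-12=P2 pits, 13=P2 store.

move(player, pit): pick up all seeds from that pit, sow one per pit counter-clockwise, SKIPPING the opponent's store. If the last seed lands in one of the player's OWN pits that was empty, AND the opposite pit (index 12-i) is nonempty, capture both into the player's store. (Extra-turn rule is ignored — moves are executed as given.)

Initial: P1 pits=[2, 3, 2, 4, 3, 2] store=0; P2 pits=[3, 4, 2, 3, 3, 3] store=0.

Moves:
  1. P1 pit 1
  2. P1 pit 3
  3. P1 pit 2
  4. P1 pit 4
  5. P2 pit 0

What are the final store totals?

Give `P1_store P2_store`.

Answer: 2 0

Derivation:
Move 1: P1 pit1 -> P1=[2,0,3,5,4,2](0) P2=[3,4,2,3,3,3](0)
Move 2: P1 pit3 -> P1=[2,0,3,0,5,3](1) P2=[4,5,2,3,3,3](0)
Move 3: P1 pit2 -> P1=[2,0,0,1,6,4](1) P2=[4,5,2,3,3,3](0)
Move 4: P1 pit4 -> P1=[2,0,0,1,0,5](2) P2=[5,6,3,4,3,3](0)
Move 5: P2 pit0 -> P1=[2,0,0,1,0,5](2) P2=[0,7,4,5,4,4](0)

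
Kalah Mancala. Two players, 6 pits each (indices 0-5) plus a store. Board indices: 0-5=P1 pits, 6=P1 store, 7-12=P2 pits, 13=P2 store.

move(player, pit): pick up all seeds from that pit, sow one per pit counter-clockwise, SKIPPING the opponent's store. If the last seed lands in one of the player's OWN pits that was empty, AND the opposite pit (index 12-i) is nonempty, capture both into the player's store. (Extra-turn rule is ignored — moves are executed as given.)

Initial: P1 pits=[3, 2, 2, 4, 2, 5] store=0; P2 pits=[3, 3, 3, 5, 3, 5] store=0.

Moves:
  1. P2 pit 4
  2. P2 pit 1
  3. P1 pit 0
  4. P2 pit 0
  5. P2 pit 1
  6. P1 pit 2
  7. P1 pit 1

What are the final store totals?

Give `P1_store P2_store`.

Move 1: P2 pit4 -> P1=[4,2,2,4,2,5](0) P2=[3,3,3,5,0,6](1)
Move 2: P2 pit1 -> P1=[4,0,2,4,2,5](0) P2=[3,0,4,6,0,6](4)
Move 3: P1 pit0 -> P1=[0,1,3,5,3,5](0) P2=[3,0,4,6,0,6](4)
Move 4: P2 pit0 -> P1=[0,1,3,5,3,5](0) P2=[0,1,5,7,0,6](4)
Move 5: P2 pit1 -> P1=[0,1,3,5,3,5](0) P2=[0,0,6,7,0,6](4)
Move 6: P1 pit2 -> P1=[0,1,0,6,4,6](0) P2=[0,0,6,7,0,6](4)
Move 7: P1 pit1 -> P1=[0,0,0,6,4,6](8) P2=[0,0,6,0,0,6](4)

Answer: 8 4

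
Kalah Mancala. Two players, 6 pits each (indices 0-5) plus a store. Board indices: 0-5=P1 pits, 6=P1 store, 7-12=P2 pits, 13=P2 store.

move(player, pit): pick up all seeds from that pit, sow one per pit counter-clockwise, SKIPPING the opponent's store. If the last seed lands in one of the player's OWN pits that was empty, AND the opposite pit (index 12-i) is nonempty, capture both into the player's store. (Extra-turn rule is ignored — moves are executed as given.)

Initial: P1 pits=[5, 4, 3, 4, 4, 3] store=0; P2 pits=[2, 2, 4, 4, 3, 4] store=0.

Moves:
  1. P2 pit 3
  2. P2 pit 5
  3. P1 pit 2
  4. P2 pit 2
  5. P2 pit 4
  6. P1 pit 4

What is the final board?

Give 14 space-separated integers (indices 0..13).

Move 1: P2 pit3 -> P1=[6,4,3,4,4,3](0) P2=[2,2,4,0,4,5](1)
Move 2: P2 pit5 -> P1=[7,5,4,5,4,3](0) P2=[2,2,4,0,4,0](2)
Move 3: P1 pit2 -> P1=[7,5,0,6,5,4](1) P2=[2,2,4,0,4,0](2)
Move 4: P2 pit2 -> P1=[7,5,0,6,5,4](1) P2=[2,2,0,1,5,1](3)
Move 5: P2 pit4 -> P1=[8,6,1,6,5,4](1) P2=[2,2,0,1,0,2](4)
Move 6: P1 pit4 -> P1=[8,6,1,6,0,5](2) P2=[3,3,1,1,0,2](4)

Answer: 8 6 1 6 0 5 2 3 3 1 1 0 2 4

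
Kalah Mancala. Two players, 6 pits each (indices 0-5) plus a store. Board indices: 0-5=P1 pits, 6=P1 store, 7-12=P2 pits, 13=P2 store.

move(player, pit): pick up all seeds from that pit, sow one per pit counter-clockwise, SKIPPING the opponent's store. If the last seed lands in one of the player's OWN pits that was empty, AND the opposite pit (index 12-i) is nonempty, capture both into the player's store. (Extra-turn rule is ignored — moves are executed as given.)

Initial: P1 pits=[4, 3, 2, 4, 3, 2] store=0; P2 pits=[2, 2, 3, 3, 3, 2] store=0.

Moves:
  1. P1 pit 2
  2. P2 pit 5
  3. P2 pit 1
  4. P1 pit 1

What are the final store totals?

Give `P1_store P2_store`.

Answer: 0 1

Derivation:
Move 1: P1 pit2 -> P1=[4,3,0,5,4,2](0) P2=[2,2,3,3,3,2](0)
Move 2: P2 pit5 -> P1=[5,3,0,5,4,2](0) P2=[2,2,3,3,3,0](1)
Move 3: P2 pit1 -> P1=[5,3,0,5,4,2](0) P2=[2,0,4,4,3,0](1)
Move 4: P1 pit1 -> P1=[5,0,1,6,5,2](0) P2=[2,0,4,4,3,0](1)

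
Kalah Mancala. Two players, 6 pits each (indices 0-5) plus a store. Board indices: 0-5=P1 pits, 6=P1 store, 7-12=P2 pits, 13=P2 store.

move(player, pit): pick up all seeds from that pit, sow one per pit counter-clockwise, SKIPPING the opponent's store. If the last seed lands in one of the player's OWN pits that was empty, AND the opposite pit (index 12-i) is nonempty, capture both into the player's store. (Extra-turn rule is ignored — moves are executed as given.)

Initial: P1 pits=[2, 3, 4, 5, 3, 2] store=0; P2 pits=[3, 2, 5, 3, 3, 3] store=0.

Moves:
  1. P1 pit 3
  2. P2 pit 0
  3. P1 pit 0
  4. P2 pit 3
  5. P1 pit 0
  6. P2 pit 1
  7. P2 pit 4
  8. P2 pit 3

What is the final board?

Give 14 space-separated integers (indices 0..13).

Answer: 1 0 6 1 4 3 1 0 0 7 0 0 6 9

Derivation:
Move 1: P1 pit3 -> P1=[2,3,4,0,4,3](1) P2=[4,3,5,3,3,3](0)
Move 2: P2 pit0 -> P1=[2,3,4,0,4,3](1) P2=[0,4,6,4,4,3](0)
Move 3: P1 pit0 -> P1=[0,4,5,0,4,3](1) P2=[0,4,6,4,4,3](0)
Move 4: P2 pit3 -> P1=[1,4,5,0,4,3](1) P2=[0,4,6,0,5,4](1)
Move 5: P1 pit0 -> P1=[0,5,5,0,4,3](1) P2=[0,4,6,0,5,4](1)
Move 6: P2 pit1 -> P1=[0,5,5,0,4,3](1) P2=[0,0,7,1,6,5](1)
Move 7: P2 pit4 -> P1=[1,6,6,1,4,3](1) P2=[0,0,7,1,0,6](2)
Move 8: P2 pit3 -> P1=[1,0,6,1,4,3](1) P2=[0,0,7,0,0,6](9)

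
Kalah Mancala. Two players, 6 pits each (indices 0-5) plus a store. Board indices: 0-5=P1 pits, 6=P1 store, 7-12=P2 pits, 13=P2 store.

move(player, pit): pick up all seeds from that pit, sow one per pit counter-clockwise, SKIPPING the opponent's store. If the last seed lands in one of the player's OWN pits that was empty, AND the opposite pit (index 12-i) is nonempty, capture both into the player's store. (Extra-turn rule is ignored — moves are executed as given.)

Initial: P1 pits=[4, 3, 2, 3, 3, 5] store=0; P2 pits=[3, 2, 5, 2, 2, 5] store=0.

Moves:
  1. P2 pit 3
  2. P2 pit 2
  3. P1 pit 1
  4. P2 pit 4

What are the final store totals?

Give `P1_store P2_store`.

Answer: 0 2

Derivation:
Move 1: P2 pit3 -> P1=[4,3,2,3,3,5](0) P2=[3,2,5,0,3,6](0)
Move 2: P2 pit2 -> P1=[5,3,2,3,3,5](0) P2=[3,2,0,1,4,7](1)
Move 3: P1 pit1 -> P1=[5,0,3,4,4,5](0) P2=[3,2,0,1,4,7](1)
Move 4: P2 pit4 -> P1=[6,1,3,4,4,5](0) P2=[3,2,0,1,0,8](2)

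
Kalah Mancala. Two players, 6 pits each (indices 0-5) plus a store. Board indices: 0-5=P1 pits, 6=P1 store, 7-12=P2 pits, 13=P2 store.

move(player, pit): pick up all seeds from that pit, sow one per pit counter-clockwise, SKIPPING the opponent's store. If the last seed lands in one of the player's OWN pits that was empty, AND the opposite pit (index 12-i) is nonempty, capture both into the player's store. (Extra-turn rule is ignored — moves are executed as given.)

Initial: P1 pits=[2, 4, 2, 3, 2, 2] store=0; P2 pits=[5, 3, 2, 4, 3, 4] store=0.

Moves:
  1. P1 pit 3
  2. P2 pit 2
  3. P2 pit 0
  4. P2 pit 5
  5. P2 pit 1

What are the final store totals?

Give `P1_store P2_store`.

Move 1: P1 pit3 -> P1=[2,4,2,0,3,3](1) P2=[5,3,2,4,3,4](0)
Move 2: P2 pit2 -> P1=[2,4,2,0,3,3](1) P2=[5,3,0,5,4,4](0)
Move 3: P2 pit0 -> P1=[2,4,2,0,3,3](1) P2=[0,4,1,6,5,5](0)
Move 4: P2 pit5 -> P1=[3,5,3,1,3,3](1) P2=[0,4,1,6,5,0](1)
Move 5: P2 pit1 -> P1=[0,5,3,1,3,3](1) P2=[0,0,2,7,6,0](5)

Answer: 1 5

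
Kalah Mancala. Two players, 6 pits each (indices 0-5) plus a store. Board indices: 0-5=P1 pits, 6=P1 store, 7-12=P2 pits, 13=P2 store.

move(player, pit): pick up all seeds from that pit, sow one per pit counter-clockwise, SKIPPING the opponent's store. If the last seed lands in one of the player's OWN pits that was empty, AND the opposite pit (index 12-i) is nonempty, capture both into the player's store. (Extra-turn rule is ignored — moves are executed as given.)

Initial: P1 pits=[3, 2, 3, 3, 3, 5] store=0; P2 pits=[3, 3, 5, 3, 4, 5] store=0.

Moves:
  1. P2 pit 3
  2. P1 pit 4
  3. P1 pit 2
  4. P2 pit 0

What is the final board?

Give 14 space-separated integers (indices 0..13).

Move 1: P2 pit3 -> P1=[3,2,3,3,3,5](0) P2=[3,3,5,0,5,6](1)
Move 2: P1 pit4 -> P1=[3,2,3,3,0,6](1) P2=[4,3,5,0,5,6](1)
Move 3: P1 pit2 -> P1=[3,2,0,4,1,7](1) P2=[4,3,5,0,5,6](1)
Move 4: P2 pit0 -> P1=[3,2,0,4,1,7](1) P2=[0,4,6,1,6,6](1)

Answer: 3 2 0 4 1 7 1 0 4 6 1 6 6 1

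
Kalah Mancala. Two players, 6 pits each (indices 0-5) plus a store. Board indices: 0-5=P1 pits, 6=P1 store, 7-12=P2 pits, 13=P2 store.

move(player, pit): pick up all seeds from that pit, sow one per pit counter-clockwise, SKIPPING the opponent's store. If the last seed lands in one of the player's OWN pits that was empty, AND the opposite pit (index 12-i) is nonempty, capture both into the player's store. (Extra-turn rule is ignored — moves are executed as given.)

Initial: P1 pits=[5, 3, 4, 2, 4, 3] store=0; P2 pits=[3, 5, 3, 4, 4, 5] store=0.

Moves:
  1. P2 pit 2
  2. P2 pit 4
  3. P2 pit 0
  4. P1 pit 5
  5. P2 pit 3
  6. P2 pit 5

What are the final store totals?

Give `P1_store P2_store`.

Move 1: P2 pit2 -> P1=[5,3,4,2,4,3](0) P2=[3,5,0,5,5,6](0)
Move 2: P2 pit4 -> P1=[6,4,5,2,4,3](0) P2=[3,5,0,5,0,7](1)
Move 3: P2 pit0 -> P1=[6,4,5,2,4,3](0) P2=[0,6,1,6,0,7](1)
Move 4: P1 pit5 -> P1=[6,4,5,2,4,0](1) P2=[1,7,1,6,0,7](1)
Move 5: P2 pit3 -> P1=[7,5,6,2,4,0](1) P2=[1,7,1,0,1,8](2)
Move 6: P2 pit5 -> P1=[8,6,7,3,5,1](1) P2=[2,7,1,0,1,0](3)

Answer: 1 3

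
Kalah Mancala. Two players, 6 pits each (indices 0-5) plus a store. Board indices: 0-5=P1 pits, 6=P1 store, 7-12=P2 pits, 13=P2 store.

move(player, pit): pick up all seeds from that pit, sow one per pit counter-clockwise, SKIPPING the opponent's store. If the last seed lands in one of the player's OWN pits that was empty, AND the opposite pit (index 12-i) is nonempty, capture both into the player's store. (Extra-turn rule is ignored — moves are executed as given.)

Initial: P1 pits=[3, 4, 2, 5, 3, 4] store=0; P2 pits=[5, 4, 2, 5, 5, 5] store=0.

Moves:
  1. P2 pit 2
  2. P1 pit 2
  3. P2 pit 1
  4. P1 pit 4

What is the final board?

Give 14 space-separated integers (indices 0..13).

Move 1: P2 pit2 -> P1=[3,4,2,5,3,4](0) P2=[5,4,0,6,6,5](0)
Move 2: P1 pit2 -> P1=[3,4,0,6,4,4](0) P2=[5,4,0,6,6,5](0)
Move 3: P2 pit1 -> P1=[3,4,0,6,4,4](0) P2=[5,0,1,7,7,6](0)
Move 4: P1 pit4 -> P1=[3,4,0,6,0,5](1) P2=[6,1,1,7,7,6](0)

Answer: 3 4 0 6 0 5 1 6 1 1 7 7 6 0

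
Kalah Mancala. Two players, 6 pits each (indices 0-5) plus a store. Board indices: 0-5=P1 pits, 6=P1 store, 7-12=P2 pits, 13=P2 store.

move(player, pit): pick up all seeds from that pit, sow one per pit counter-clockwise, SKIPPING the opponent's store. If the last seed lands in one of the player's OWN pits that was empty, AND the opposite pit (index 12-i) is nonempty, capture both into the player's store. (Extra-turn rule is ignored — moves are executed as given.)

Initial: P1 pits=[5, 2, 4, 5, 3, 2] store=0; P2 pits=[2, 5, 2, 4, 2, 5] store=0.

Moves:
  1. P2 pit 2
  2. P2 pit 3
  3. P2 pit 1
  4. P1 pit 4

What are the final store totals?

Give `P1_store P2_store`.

Answer: 1 2

Derivation:
Move 1: P2 pit2 -> P1=[5,2,4,5,3,2](0) P2=[2,5,0,5,3,5](0)
Move 2: P2 pit3 -> P1=[6,3,4,5,3,2](0) P2=[2,5,0,0,4,6](1)
Move 3: P2 pit1 -> P1=[6,3,4,5,3,2](0) P2=[2,0,1,1,5,7](2)
Move 4: P1 pit4 -> P1=[6,3,4,5,0,3](1) P2=[3,0,1,1,5,7](2)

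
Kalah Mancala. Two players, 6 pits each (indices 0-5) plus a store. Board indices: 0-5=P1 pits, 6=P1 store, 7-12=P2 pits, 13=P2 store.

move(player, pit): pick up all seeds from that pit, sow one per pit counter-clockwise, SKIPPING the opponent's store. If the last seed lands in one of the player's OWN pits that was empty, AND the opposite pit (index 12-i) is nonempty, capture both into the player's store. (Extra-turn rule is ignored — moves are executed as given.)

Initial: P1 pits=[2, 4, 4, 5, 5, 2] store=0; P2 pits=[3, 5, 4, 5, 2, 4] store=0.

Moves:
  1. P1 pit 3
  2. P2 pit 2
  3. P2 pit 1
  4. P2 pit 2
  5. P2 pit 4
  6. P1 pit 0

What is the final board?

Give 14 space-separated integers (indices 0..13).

Answer: 0 6 5 1 7 3 1 4 0 0 8 0 7 3

Derivation:
Move 1: P1 pit3 -> P1=[2,4,4,0,6,3](1) P2=[4,6,4,5,2,4](0)
Move 2: P2 pit2 -> P1=[2,4,4,0,6,3](1) P2=[4,6,0,6,3,5](1)
Move 3: P2 pit1 -> P1=[3,4,4,0,6,3](1) P2=[4,0,1,7,4,6](2)
Move 4: P2 pit2 -> P1=[3,4,4,0,6,3](1) P2=[4,0,0,8,4,6](2)
Move 5: P2 pit4 -> P1=[4,5,4,0,6,3](1) P2=[4,0,0,8,0,7](3)
Move 6: P1 pit0 -> P1=[0,6,5,1,7,3](1) P2=[4,0,0,8,0,7](3)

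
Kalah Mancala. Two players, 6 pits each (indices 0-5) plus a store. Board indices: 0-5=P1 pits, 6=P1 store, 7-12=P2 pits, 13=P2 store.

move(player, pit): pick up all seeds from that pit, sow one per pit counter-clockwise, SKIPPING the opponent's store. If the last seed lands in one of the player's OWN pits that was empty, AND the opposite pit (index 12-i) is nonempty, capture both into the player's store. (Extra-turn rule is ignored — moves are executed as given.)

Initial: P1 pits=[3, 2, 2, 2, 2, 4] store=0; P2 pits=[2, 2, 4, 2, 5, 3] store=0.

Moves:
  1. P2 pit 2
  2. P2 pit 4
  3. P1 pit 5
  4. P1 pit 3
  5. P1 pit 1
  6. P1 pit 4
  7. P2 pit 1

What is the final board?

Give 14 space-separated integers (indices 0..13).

Answer: 4 0 4 1 0 2 3 4 0 2 4 1 6 2

Derivation:
Move 1: P2 pit2 -> P1=[3,2,2,2,2,4](0) P2=[2,2,0,3,6,4](1)
Move 2: P2 pit4 -> P1=[4,3,3,3,2,4](0) P2=[2,2,0,3,0,5](2)
Move 3: P1 pit5 -> P1=[4,3,3,3,2,0](1) P2=[3,3,1,3,0,5](2)
Move 4: P1 pit3 -> P1=[4,3,3,0,3,1](2) P2=[3,3,1,3,0,5](2)
Move 5: P1 pit1 -> P1=[4,0,4,1,4,1](2) P2=[3,3,1,3,0,5](2)
Move 6: P1 pit4 -> P1=[4,0,4,1,0,2](3) P2=[4,4,1,3,0,5](2)
Move 7: P2 pit1 -> P1=[4,0,4,1,0,2](3) P2=[4,0,2,4,1,6](2)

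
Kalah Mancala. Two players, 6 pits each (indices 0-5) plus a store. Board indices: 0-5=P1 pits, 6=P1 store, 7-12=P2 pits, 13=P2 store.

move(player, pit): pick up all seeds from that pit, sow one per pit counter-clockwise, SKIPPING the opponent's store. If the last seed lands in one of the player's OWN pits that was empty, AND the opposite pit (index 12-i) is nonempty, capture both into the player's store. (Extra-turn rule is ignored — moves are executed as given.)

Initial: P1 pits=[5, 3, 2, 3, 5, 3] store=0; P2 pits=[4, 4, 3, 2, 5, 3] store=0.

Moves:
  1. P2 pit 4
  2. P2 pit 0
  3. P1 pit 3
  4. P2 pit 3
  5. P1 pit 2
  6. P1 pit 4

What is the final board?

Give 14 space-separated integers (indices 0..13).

Answer: 6 0 0 1 0 6 2 1 6 5 1 2 5 7

Derivation:
Move 1: P2 pit4 -> P1=[6,4,3,3,5,3](0) P2=[4,4,3,2,0,4](1)
Move 2: P2 pit0 -> P1=[6,0,3,3,5,3](0) P2=[0,5,4,3,0,4](6)
Move 3: P1 pit3 -> P1=[6,0,3,0,6,4](1) P2=[0,5,4,3,0,4](6)
Move 4: P2 pit3 -> P1=[6,0,3,0,6,4](1) P2=[0,5,4,0,1,5](7)
Move 5: P1 pit2 -> P1=[6,0,0,1,7,5](1) P2=[0,5,4,0,1,5](7)
Move 6: P1 pit4 -> P1=[6,0,0,1,0,6](2) P2=[1,6,5,1,2,5](7)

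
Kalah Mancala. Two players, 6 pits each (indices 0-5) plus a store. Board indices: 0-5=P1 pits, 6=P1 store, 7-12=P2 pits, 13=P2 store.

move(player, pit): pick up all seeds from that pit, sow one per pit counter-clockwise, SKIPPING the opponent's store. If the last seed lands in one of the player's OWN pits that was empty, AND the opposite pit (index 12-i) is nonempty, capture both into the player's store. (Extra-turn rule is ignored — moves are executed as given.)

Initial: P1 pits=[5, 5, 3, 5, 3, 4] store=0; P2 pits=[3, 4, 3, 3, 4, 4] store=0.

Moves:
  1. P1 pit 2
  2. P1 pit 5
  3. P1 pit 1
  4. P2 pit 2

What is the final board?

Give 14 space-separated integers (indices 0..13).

Move 1: P1 pit2 -> P1=[5,5,0,6,4,5](0) P2=[3,4,3,3,4,4](0)
Move 2: P1 pit5 -> P1=[5,5,0,6,4,0](1) P2=[4,5,4,4,4,4](0)
Move 3: P1 pit1 -> P1=[5,0,1,7,5,1](2) P2=[4,5,4,4,4,4](0)
Move 4: P2 pit2 -> P1=[5,0,1,7,5,1](2) P2=[4,5,0,5,5,5](1)

Answer: 5 0 1 7 5 1 2 4 5 0 5 5 5 1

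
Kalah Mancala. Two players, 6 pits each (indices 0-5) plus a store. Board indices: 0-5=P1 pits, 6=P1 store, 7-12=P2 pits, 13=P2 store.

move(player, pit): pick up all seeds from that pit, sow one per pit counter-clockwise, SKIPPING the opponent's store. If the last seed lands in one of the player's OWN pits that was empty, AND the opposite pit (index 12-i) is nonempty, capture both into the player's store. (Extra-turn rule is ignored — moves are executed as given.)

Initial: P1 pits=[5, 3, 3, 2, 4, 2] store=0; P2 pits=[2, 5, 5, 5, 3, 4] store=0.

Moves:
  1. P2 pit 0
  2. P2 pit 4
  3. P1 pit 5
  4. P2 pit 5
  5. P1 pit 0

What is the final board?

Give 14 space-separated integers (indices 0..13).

Answer: 0 5 5 4 5 1 2 2 6 6 5 0 0 2

Derivation:
Move 1: P2 pit0 -> P1=[5,3,3,2,4,2](0) P2=[0,6,6,5,3,4](0)
Move 2: P2 pit4 -> P1=[6,3,3,2,4,2](0) P2=[0,6,6,5,0,5](1)
Move 3: P1 pit5 -> P1=[6,3,3,2,4,0](1) P2=[1,6,6,5,0,5](1)
Move 4: P2 pit5 -> P1=[7,4,4,3,4,0](1) P2=[1,6,6,5,0,0](2)
Move 5: P1 pit0 -> P1=[0,5,5,4,5,1](2) P2=[2,6,6,5,0,0](2)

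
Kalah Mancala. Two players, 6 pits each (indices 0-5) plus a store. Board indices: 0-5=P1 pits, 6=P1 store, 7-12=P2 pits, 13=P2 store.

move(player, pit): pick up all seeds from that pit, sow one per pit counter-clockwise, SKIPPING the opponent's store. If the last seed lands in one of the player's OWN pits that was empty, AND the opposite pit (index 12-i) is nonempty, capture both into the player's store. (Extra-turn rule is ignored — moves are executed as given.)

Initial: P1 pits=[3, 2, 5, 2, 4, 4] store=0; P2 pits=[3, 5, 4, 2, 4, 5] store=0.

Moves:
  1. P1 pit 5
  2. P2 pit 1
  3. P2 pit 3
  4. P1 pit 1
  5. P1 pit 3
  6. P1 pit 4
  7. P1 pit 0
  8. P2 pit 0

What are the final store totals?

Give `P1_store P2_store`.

Answer: 5 2

Derivation:
Move 1: P1 pit5 -> P1=[3,2,5,2,4,0](1) P2=[4,6,5,2,4,5](0)
Move 2: P2 pit1 -> P1=[4,2,5,2,4,0](1) P2=[4,0,6,3,5,6](1)
Move 3: P2 pit3 -> P1=[4,2,5,2,4,0](1) P2=[4,0,6,0,6,7](2)
Move 4: P1 pit1 -> P1=[4,0,6,3,4,0](1) P2=[4,0,6,0,6,7](2)
Move 5: P1 pit3 -> P1=[4,0,6,0,5,1](2) P2=[4,0,6,0,6,7](2)
Move 6: P1 pit4 -> P1=[4,0,6,0,0,2](3) P2=[5,1,7,0,6,7](2)
Move 7: P1 pit0 -> P1=[0,1,7,1,0,2](5) P2=[5,0,7,0,6,7](2)
Move 8: P2 pit0 -> P1=[0,1,7,1,0,2](5) P2=[0,1,8,1,7,8](2)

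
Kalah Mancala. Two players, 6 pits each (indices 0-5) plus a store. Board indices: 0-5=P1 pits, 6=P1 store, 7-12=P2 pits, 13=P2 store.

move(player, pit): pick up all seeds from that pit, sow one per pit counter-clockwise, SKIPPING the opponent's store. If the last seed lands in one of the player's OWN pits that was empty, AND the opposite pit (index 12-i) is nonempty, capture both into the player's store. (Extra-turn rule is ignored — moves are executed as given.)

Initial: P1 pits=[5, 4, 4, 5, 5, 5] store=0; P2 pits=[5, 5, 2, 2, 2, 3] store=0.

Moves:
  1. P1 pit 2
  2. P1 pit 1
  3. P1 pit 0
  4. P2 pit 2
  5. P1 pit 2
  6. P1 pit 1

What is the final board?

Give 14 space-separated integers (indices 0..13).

Answer: 0 0 0 9 9 8 5 5 5 0 0 3 3 0

Derivation:
Move 1: P1 pit2 -> P1=[5,4,0,6,6,6](1) P2=[5,5,2,2,2,3](0)
Move 2: P1 pit1 -> P1=[5,0,1,7,7,7](1) P2=[5,5,2,2,2,3](0)
Move 3: P1 pit0 -> P1=[0,1,2,8,8,8](1) P2=[5,5,2,2,2,3](0)
Move 4: P2 pit2 -> P1=[0,1,2,8,8,8](1) P2=[5,5,0,3,3,3](0)
Move 5: P1 pit2 -> P1=[0,1,0,9,9,8](1) P2=[5,5,0,3,3,3](0)
Move 6: P1 pit1 -> P1=[0,0,0,9,9,8](5) P2=[5,5,0,0,3,3](0)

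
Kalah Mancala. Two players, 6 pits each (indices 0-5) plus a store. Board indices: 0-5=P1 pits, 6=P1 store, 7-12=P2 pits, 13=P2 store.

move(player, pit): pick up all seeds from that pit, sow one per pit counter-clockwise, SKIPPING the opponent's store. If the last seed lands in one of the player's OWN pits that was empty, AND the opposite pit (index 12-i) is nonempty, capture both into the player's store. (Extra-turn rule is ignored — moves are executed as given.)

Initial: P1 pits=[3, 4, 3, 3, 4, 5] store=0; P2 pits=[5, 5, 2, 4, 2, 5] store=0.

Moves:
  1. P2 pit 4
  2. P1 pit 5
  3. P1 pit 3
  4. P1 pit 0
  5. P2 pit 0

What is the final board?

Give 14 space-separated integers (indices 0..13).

Move 1: P2 pit4 -> P1=[3,4,3,3,4,5](0) P2=[5,5,2,4,0,6](1)
Move 2: P1 pit5 -> P1=[3,4,3,3,4,0](1) P2=[6,6,3,5,0,6](1)
Move 3: P1 pit3 -> P1=[3,4,3,0,5,1](2) P2=[6,6,3,5,0,6](1)
Move 4: P1 pit0 -> P1=[0,5,4,0,5,1](6) P2=[6,6,0,5,0,6](1)
Move 5: P2 pit0 -> P1=[0,5,4,0,5,1](6) P2=[0,7,1,6,1,7](2)

Answer: 0 5 4 0 5 1 6 0 7 1 6 1 7 2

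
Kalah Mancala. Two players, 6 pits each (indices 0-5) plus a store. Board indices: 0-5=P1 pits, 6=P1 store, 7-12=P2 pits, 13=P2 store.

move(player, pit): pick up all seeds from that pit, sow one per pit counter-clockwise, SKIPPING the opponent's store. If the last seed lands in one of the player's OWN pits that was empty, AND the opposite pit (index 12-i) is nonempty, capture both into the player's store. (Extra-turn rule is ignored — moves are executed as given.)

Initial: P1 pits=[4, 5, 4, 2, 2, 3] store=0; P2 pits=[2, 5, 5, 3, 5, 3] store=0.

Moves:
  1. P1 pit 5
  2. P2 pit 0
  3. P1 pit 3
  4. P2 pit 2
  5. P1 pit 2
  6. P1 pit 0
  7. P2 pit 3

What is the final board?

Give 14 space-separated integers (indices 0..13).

Answer: 1 8 1 2 5 3 2 0 7 0 0 7 5 2

Derivation:
Move 1: P1 pit5 -> P1=[4,5,4,2,2,0](1) P2=[3,6,5,3,5,3](0)
Move 2: P2 pit0 -> P1=[4,5,4,2,2,0](1) P2=[0,7,6,4,5,3](0)
Move 3: P1 pit3 -> P1=[4,5,4,0,3,1](1) P2=[0,7,6,4,5,3](0)
Move 4: P2 pit2 -> P1=[5,6,4,0,3,1](1) P2=[0,7,0,5,6,4](1)
Move 5: P1 pit2 -> P1=[5,6,0,1,4,2](2) P2=[0,7,0,5,6,4](1)
Move 6: P1 pit0 -> P1=[0,7,1,2,5,3](2) P2=[0,7,0,5,6,4](1)
Move 7: P2 pit3 -> P1=[1,8,1,2,5,3](2) P2=[0,7,0,0,7,5](2)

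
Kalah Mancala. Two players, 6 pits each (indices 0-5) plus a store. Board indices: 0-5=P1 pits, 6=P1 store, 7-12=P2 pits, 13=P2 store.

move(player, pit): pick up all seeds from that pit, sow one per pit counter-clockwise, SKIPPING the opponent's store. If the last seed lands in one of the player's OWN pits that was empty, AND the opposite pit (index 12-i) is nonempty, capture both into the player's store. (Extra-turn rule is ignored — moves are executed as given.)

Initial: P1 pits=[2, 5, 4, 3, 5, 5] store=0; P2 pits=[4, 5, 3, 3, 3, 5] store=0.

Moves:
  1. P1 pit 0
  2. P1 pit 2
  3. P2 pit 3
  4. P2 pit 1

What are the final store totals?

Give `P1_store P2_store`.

Move 1: P1 pit0 -> P1=[0,6,5,3,5,5](0) P2=[4,5,3,3,3,5](0)
Move 2: P1 pit2 -> P1=[0,6,0,4,6,6](1) P2=[5,5,3,3,3,5](0)
Move 3: P2 pit3 -> P1=[0,6,0,4,6,6](1) P2=[5,5,3,0,4,6](1)
Move 4: P2 pit1 -> P1=[0,6,0,4,6,6](1) P2=[5,0,4,1,5,7](2)

Answer: 1 2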